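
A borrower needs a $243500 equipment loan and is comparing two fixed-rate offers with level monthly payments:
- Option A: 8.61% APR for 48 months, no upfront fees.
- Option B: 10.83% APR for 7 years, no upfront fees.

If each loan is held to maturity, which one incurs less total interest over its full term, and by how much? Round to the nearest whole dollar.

Option A: at 8.61% the monthly rate is 0.0071750, so the payment is 243,500 × 0.0071750 / (1 − 1.0071750^−48) = $6,014.52.
Total interest on Option A = 48 × $6,014.52 − $243,500 = $45,196.96.
Option B: at 10.83% the monthly rate is 0.0090250, so the payment is 243,500 × 0.0090250 / (1 − 1.0090250^−84) = $4,147.58.
Total interest on Option B = 84 × $4,147.58 − $243,500 = $104,896.72.
Option A is lower by $59,699.76.

Option A by $59,700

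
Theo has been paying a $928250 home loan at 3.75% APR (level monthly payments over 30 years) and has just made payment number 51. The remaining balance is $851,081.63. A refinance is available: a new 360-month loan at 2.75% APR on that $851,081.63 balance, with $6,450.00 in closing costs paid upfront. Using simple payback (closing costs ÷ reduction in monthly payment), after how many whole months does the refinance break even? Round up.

Current payment = 928,250 × 3.75%/12 / (1 − (1+0.0031250)^−360) = $4,298.87.
Refinanced payment = 851,081.63 × 0.0022917 / (1 − (1+0.0022917)^−360) = $3,474.47.
Monthly savings = $4,298.87 − $3,474.47 = $824.40.
Break-even = $6,450.00 / $824.40 = 7.82 → 8 months.

8 months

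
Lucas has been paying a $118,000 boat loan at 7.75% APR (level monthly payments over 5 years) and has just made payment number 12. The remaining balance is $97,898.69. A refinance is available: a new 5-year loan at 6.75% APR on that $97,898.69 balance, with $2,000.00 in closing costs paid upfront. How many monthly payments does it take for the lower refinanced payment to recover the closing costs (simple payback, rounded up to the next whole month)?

5 months

Current payment = 118,000 × 7.75%/12 / (1 − (1+0.0064583)^−60) = $2,378.52.
Refinanced payment = 97,898.69 × 0.0056250 / (1 − (1+0.0056250)^−60) = $1,926.99.
Monthly savings = $2,378.52 − $1,926.99 = $451.53.
Break-even = $2,000.00 / $451.53 = 4.43 → 5 months.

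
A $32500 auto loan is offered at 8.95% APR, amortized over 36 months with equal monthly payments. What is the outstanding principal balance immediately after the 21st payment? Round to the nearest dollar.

With monthly rate i = 8.95%/12 = 0.0074583, the balance after k of n payments is P · [(1+i)^n − (1+i)^k] / [(1+i)^n − 1].
(1+0.0074583)^36 = 1.30669842 and (1+0.0074583)^21 = 1.16887741, so the balance is 32,500 × (1.30669842 − 1.16887741) / (1.30669842 − 1) = $14,604.52.

$14,605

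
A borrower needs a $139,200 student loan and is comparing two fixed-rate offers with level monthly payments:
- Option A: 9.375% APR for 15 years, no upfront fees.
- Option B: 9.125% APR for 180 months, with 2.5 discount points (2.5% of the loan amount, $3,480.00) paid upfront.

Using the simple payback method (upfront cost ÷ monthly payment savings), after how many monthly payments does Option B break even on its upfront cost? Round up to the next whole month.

Option A: at 9.375% the monthly rate is 0.0078125, so the payment is 139,200 × 0.0078125 / (1 − 1.0078125^−180) = $1,443.08.
Option B: at 9.125% the monthly rate is 0.0076042, so the payment is 139,200 × 0.0076042 / (1 − 1.0076042^−180) = $1,422.23.
Monthly savings = $1,443.08 − $1,422.23 = $20.85.
Break-even = $3,480.00 / $20.85 = 166.91 → 167 months.

167 months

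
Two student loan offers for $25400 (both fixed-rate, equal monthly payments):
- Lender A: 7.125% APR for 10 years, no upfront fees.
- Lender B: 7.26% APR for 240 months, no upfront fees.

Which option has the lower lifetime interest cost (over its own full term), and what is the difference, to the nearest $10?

Lender A: monthly rate = 7.125%/12 = 0.0059375; payment = 25,400 × 0.0059375 / (1 − (1+0.0059375)^−120) = $296.55.
Total interest on Lender A = 120 × $296.55 − $25,400 = $10,186.00.
Lender B: monthly rate = 7.26%/12 = 0.0060500; payment = 25,400 × 0.0060500 / (1 − (1+0.0060500)^−240) = $200.91.
Total interest on Lender B = 240 × $200.91 − $25,400 = $22,818.40.
Lender A is lower by $12,632.40.

Lender A by $12,630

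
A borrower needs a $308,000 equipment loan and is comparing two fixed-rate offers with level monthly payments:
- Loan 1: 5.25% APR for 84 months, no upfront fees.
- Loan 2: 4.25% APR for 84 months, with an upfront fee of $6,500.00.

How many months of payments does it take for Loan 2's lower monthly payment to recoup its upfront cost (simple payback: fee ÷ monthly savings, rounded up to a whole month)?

46 months

Loan 1: monthly rate = 5.25%/12 = 0.0043750; payment = 308,000 × 0.0043750 / (1 − (1+0.0043750)^−84) = $4,389.52.
Loan 2: monthly rate = 4.25%/12 = 0.0035417; payment = 308,000 × 0.0035417 / (1 − (1+0.0035417)^−84) = $4,245.53.
Monthly savings = $4,389.52 − $4,245.53 = $143.99.
Break-even = $6,500.00 / $143.99 = 45.14 → 46 months.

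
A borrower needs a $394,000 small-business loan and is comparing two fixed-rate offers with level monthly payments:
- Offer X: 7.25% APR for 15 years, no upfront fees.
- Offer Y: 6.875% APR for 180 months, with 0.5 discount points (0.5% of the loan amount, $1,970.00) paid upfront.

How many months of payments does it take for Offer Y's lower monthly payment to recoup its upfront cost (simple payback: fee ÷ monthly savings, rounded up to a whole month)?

24 months

Offer X: at 7.25% the monthly rate is 0.0060417, so the payment is 394,000 × 0.0060417 / (1 − 1.0060417^−180) = $3,596.68.
Offer Y: monthly rate = 6.875%/12 = 0.0057292; payment = 394,000 × 0.0057292 / (1 − (1+0.0057292)^−180) = $3,513.91.
Monthly savings = $3,596.68 − $3,513.91 = $82.77.
Break-even = $1,970.00 / $82.77 = 23.80 → 24 months.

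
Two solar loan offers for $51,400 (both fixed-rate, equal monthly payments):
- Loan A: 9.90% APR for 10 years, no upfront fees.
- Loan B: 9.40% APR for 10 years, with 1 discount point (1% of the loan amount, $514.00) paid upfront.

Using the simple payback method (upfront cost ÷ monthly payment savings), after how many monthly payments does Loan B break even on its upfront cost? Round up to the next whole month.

Loan A: at 9.90% the monthly rate is 0.0082500, so the payment is 51,400 × 0.0082500 / (1 − 1.0082500^−120) = $676.41.
Loan B: at 9.40% the monthly rate is 0.0078333, so the payment is 51,400 × 0.0078333 / (1 − 1.0078333^−120) = $662.29.
Monthly savings = $676.41 − $662.29 = $14.12.
Break-even = $514.00 / $14.12 = 36.40 → 37 months.

37 months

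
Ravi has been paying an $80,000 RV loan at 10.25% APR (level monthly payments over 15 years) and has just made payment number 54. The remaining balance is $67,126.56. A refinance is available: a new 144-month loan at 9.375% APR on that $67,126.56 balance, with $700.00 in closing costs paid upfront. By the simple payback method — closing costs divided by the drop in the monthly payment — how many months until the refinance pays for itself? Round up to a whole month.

Current payment = 80,000 × 10.25%/12 / (1 − (1+0.0085417)^−180) = $871.96.
Refinanced payment = 67,126.56 × 0.0078125 / (1 − (1+0.0078125)^−144) = $778.17.
Monthly savings = $871.96 − $778.17 = $93.79.
Break-even = $700.00 / $93.79 = 7.46 → 8 months.

8 months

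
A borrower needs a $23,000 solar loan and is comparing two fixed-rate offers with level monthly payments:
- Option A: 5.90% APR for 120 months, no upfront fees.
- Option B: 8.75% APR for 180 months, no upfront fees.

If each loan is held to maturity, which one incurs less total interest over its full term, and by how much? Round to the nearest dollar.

Option A by $10,874

Option A: monthly rate = 5.9%/12 = 0.0049167; payment = 23,000 × 0.0049167 / (1 − (1+0.0049167)^−120) = $254.19.
Total interest on Option A = 120 × $254.19 − $23,000 = $7,502.80.
Option B: at 8.75% the monthly rate is 0.0072917, so the payment is 23,000 × 0.0072917 / (1 − 1.0072917^−180) = $229.87.
Total interest on Option B = 180 × $229.87 − $23,000 = $18,376.60.
Option A is lower by $10,873.80.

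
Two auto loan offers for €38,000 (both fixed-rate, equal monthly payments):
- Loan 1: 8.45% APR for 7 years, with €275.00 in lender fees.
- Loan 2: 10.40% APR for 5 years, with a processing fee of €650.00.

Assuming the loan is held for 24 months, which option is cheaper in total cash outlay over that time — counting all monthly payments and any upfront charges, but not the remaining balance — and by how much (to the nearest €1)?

Loan 1: monthly rate = 8.45%/12 = 0.0070417; payment = 38,000 × 0.0070417 / (1 − (1+0.0070417)^−84) = €600.83.
Loan 2: monthly rate = 10.4%/12 = 0.0086667; payment = 38,000 × 0.0086667 / (1 − (1+0.0086667)^−60) = €814.89.
Over 24 months: Loan 1 costs 24 × €600.83 + €275.00 = €14,694.92; Loan 2 costs 24 × €814.89 + €650.00 = €20,207.36.
Loan 1 is cheaper by €20,207.36 − €14,694.92 = €5,512.44.

Loan 1 by €5,512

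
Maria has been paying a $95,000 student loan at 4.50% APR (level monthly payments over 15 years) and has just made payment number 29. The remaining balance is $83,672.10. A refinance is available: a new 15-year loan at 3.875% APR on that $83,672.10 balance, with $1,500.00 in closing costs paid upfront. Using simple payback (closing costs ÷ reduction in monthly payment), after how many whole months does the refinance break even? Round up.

14 months

Current payment = 95,000 × 4.5%/12 / (1 − (1+0.0037500)^−180) = $726.74.
Refinanced payment = 83,672.10 × 0.0032292 / (1 − (1+0.0032292)^−180) = $613.68.
Monthly savings = $726.74 − $613.68 = $113.06.
Break-even = $1,500.00 / $113.06 = 13.27 → 14 months.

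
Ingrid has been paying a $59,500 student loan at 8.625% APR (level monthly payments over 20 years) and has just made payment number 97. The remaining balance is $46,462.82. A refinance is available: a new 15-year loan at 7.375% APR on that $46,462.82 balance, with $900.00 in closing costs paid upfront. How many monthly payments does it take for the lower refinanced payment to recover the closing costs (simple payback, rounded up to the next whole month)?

10 months

Current payment = 59,500 × 8.625%/12 / (1 − (1+0.0071875)^−240) = $521.07.
Refinanced payment = 46,462.82 × 0.0061458 / (1 − (1+0.0061458)^−180) = $427.42.
Monthly savings = $521.07 − $427.42 = $93.65.
Break-even = $900.00 / $93.65 = 9.61 → 10 months.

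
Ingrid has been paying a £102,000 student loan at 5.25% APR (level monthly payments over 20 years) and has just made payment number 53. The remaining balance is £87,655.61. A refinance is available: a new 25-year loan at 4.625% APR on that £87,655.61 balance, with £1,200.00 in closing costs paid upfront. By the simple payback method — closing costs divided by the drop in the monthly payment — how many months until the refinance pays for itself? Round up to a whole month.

7 months

Current payment = 102,000 × 5.25%/12 / (1 − (1+0.0043750)^−240) = £687.32.
Refinanced payment = 87,655.61 × 0.0038542 / (1 − (1+0.0038542)^−300) = £493.46.
Monthly savings = £687.32 − £493.46 = £193.86.
Break-even = £1,200.00 / £193.86 = 6.19 → 7 months.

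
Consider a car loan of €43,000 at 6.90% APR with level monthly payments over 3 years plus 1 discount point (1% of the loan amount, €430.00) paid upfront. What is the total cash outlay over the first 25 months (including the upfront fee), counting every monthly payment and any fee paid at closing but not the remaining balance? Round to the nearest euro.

€33,574

At 6.90% the monthly rate is 0.0057500, so the payment is 43,000 × 0.0057500 / (1 − 1.0057500^−36) = €1,325.75.
Total outlay = 25 × €1,325.75 + €430.00 = €33,573.75.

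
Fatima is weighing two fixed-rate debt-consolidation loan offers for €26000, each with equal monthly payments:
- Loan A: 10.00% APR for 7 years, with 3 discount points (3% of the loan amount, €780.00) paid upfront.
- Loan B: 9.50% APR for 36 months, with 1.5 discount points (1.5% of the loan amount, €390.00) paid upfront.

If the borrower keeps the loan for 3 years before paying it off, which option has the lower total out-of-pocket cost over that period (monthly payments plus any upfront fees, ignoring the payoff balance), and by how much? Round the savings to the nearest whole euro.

Loan A: at 10.00% the monthly rate is 0.0083333, so the payment is 26,000 × 0.0083333 / (1 − 1.0083333^−84) = €431.63.
Loan B: at 9.50% the monthly rate is 0.0079167, so the payment is 26,000 × 0.0079167 / (1 − 1.0079167^−36) = €832.86.
Over 36 months: Loan A costs 36 × €431.63 + €780.00 = €16,318.68; Loan B costs 36 × €832.86 + €390.00 = €30,372.96.
Loan A is cheaper by €30,372.96 − €16,318.68 = €14,054.28.

Loan A by €14,054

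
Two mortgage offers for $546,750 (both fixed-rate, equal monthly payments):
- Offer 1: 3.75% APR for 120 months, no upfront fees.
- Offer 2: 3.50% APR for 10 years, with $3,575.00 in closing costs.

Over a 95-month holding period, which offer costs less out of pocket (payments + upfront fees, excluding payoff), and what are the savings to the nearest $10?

Offer 1: monthly rate = 3.75%/12 = 0.0031250; payment = 546,750 × 0.0031250 / (1 − (1+0.0031250)^−120) = $5,470.85.
Offer 2: at 3.50% the monthly rate is 0.0029167, so the payment is 546,750 × 0.0029167 / (1 − 1.0029167^−120) = $5,406.58.
Over 95 months: Offer 1 costs 95 × $5,470.85 = $519,730.75; Offer 2 costs 95 × $5,406.58 + $3,575.00 = $517,200.10.
Offer 2 is cheaper by $519,730.75 − $517,200.10 = $2,530.65.

Offer 2 by $2,530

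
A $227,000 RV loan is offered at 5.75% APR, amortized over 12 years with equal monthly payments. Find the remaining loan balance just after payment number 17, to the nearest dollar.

$207,597

With monthly rate i = 5.75%/12 = 0.0047917, the balance after k of n payments is P · [(1+i)^n − (1+i)^k] / [(1+i)^n − 1].
(1+0.0047917)^144 = 1.99043287 and (1+0.0047917)^17 = 1.08465698, so the balance is 227,000 × (1.99043287 − 1.08465698) / (1.99043287 − 1) = $207,597.24.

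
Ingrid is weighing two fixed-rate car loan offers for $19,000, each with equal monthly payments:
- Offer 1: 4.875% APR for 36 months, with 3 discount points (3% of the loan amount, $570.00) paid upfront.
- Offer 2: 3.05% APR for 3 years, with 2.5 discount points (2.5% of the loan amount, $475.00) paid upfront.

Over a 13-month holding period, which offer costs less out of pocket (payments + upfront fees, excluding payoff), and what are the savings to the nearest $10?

Offer 1: monthly rate = 4.875%/12 = 0.0040625; payment = 19,000 × 0.0040625 / (1 − (1+0.0040625)^−36) = $568.38.
Offer 2: monthly rate = 3.05%/12 = 0.0025417; payment = 19,000 × 0.0025417 / (1 − (1+0.0025417)^−36) = $552.96.
Over 13 months: Offer 1 costs 13 × $568.38 + $570.00 = $7,958.94; Offer 2 costs 13 × $552.96 + $475.00 = $7,663.48.
Offer 2 is cheaper by $7,958.94 − $7,663.48 = $295.46.

Offer 2 by $300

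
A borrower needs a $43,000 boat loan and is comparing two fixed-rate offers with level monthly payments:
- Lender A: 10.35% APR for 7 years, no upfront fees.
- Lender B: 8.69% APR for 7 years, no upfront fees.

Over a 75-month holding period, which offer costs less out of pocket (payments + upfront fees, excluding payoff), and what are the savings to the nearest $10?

Lender B by $2,740

Lender A: monthly rate = 10.35%/12 = 0.0086250; payment = 43,000 × 0.0086250 / (1 − (1+0.0086250)^−84) = $721.65.
Lender B: monthly rate = 8.69%/12 = 0.0072417; payment = 43,000 × 0.0072417 / (1 − (1+0.0072417)^−84) = $685.08.
Over 75 months: Lender A costs 75 × $721.65 = $54,123.75; Lender B costs 75 × $685.08 = $51,381.00.
Lender B is cheaper by $54,123.75 − $51,381.00 = $2,742.75.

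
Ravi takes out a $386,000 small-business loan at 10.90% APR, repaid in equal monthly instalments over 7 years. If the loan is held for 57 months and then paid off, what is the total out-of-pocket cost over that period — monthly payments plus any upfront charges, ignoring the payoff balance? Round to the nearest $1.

Monthly rate = 10.9%/12 = 0.0090833; payment = 386,000 × 0.0090833 / (1 − (1+0.0090833)^−84) = $6,588.98.
Total outlay = 57 × $6,588.98 = $375,571.86.

$375,572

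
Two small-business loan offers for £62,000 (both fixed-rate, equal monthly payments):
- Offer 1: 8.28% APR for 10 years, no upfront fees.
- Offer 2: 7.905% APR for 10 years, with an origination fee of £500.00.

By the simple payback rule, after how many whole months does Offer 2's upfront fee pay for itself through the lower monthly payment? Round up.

41 months

Offer 1: monthly rate = 8.28%/12 = 0.0069000; payment = 62,000 × 0.0069000 / (1 − (1+0.0069000)^−120) = £761.44.
Offer 2: at 7.905% the monthly rate is 0.0065875, so the payment is 62,000 × 0.0065875 / (1 − 1.0065875^−120) = £749.12.
Monthly savings = £761.44 − £749.12 = £12.32.
Break-even = £500.00 / £12.32 = 40.58 → 41 months.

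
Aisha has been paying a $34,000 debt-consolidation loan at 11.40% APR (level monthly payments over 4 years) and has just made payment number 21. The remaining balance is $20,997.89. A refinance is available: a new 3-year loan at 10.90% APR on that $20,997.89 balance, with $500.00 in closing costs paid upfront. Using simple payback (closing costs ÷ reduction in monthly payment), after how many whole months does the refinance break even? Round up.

3 months

Current payment = 34,000 × 11.4%/12 / (1 − (1+0.0095000)^−48) = $885.37.
Refinanced payment = 20,997.89 × 0.0090833 / (1 − (1+0.0090833)^−36) = $686.45.
Monthly savings = $885.37 − $686.45 = $198.92.
Break-even = $500.00 / $198.92 = 2.51 → 3 months.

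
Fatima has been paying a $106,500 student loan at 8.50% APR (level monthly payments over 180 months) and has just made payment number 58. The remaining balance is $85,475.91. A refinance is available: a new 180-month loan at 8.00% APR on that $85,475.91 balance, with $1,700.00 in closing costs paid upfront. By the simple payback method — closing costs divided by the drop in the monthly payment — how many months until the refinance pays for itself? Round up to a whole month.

Current payment = 106,500 × 8.5%/12 / (1 − (1+0.0070833)^−180) = $1,048.75.
Refinanced payment = 85,475.91 × 0.0066667 / (1 − (1+0.0066667)^−180) = $816.85.
Monthly savings = $1,048.75 − $816.85 = $231.90.
Break-even = $1,700.00 / $231.90 = 7.33 → 8 months.

8 months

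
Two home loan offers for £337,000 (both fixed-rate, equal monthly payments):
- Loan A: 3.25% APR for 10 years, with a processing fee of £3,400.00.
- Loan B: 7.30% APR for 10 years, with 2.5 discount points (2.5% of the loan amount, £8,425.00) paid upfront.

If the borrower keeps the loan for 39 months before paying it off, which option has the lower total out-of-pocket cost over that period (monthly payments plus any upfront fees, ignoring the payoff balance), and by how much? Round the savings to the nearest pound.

Loan A by £31,234

Loan A: at 3.25% the monthly rate is 0.0027083, so the payment is 337,000 × 0.0027083 / (1 − 1.0027083^−120) = £3,293.13.
Loan B: at 7.30% the monthly rate is 0.0060833, so the payment is 337,000 × 0.0060833 / (1 − 1.0060833^−120) = £3,965.16.
Over 39 months: Loan A costs 39 × £3,293.13 + £3,400.00 = £131,832.07; Loan B costs 39 × £3,965.16 + £8,425.00 = £163,066.24.
Loan A is cheaper by £163,066.24 − £131,832.07 = £31,234.17.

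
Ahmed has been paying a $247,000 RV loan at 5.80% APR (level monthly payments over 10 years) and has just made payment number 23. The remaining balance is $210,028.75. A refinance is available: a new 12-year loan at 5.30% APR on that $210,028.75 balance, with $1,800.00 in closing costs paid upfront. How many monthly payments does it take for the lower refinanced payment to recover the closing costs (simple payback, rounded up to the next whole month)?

Current payment = 247,000 × 5.8%/12 / (1 − (1+0.0048333)^−120) = $2,717.46.
Refinanced payment = 210,028.75 × 0.0044167 / (1 − (1+0.0044167)^−144) = $1,974.29.
Monthly savings = $2,717.46 − $1,974.29 = $743.17.
Break-even = $1,800.00 / $743.17 = 2.42 → 3 months.

3 months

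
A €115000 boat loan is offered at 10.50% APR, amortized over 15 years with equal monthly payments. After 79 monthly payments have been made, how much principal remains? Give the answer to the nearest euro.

€85,015

With monthly rate i = 10.5%/12 = 0.0087500, the balance after k of n payments is P · [(1+i)^n − (1+i)^k] / [(1+i)^n − 1].
(1+0.0087500)^180 = 4.79776080 and (1+0.0087500)^79 = 1.99021626, so the balance is 115,000 × (4.79776080 − 1.99021626) / (4.79776080 − 1) = €85,015.26.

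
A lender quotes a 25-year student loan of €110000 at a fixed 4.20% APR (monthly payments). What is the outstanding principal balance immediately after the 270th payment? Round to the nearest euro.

With monthly rate i = 4.2%/12 = 0.0035000, the balance after k of n payments is P · [(1+i)^n − (1+i)^k] / [(1+i)^n − 1].
(1+0.0035000)^300 = 2.85241720 and (1+0.0035000)^270 = 2.56857199, so the balance is 110,000 × (2.85241720 − 2.56857199) / (2.85241720 − 1) = €16,855.26.

€16,855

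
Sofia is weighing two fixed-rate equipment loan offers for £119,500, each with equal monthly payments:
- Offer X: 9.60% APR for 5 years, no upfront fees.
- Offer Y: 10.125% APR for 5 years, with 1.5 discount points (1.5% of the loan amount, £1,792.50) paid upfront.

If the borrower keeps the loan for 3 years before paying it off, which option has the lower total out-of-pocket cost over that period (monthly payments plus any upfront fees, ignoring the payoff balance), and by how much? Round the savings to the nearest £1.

Offer X: at 9.60% the monthly rate is 0.0080000, so the payment is 119,500 × 0.0080000 / (1 − 1.0080000^−60) = £2,515.57.
Offer Y: monthly rate = 10.125%/12 = 0.0084375; payment = 119,500 × 0.0084375 / (1 − (1+0.0084375)^−60) = £2,546.38.
Over 36 months: Offer X costs 36 × £2,515.57 = £90,560.52; Offer Y costs 36 × £2,546.38 + £1,792.50 = £93,462.18.
Offer X is cheaper by £93,462.18 − £90,560.52 = £2,901.66.

Offer X by £2,902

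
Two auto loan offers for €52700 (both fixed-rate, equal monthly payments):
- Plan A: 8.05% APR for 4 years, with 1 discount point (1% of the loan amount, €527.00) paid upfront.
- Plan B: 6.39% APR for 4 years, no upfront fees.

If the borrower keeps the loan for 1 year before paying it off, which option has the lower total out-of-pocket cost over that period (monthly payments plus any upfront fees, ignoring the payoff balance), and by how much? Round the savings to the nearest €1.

Plan B by €1,015

Plan A: at 8.05% the monthly rate is 0.0067083, so the payment is 52,700 × 0.0067083 / (1 − 1.0067083^−48) = €1,287.80.
Plan B: monthly rate = 6.39%/12 = 0.0053250; payment = 52,700 × 0.0053250 / (1 − (1+0.0053250)^−48) = €1,247.11.
Over 12 months: Plan A costs 12 × €1,287.80 + €527.00 = €15,980.60; Plan B costs 12 × €1,247.11 = €14,965.32.
Plan B is cheaper by €15,980.60 − €14,965.32 = €1,015.28.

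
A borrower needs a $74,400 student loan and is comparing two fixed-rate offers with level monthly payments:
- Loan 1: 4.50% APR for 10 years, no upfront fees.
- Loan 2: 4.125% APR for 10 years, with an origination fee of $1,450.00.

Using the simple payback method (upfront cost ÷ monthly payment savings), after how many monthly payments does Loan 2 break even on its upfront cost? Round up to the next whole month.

Loan 1: monthly rate = 4.5%/12 = 0.0037500; payment = 74,400 × 0.0037500 / (1 − (1+0.0037500)^−120) = $771.07.
Loan 2: at 4.125% the monthly rate is 0.0034375, so the payment is 74,400 × 0.0034375 / (1 − 1.0034375^−120) = $757.69.
Monthly savings = $771.07 − $757.69 = $13.38.
Break-even = $1,450.00 / $13.38 = 108.37 → 109 months.

109 months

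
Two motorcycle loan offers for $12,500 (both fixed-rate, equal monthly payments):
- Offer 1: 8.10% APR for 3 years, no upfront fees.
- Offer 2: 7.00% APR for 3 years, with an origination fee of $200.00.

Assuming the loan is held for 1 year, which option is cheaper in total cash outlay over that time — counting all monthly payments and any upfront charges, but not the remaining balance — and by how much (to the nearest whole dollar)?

Offer 1 by $124

Offer 1: monthly rate = 8.1%/12 = 0.0067500; payment = 12,500 × 0.0067500 / (1 − (1+0.0067500)^−36) = $392.28.
Offer 2: monthly rate = 7%/12 = 0.0058333; payment = 12,500 × 0.0058333 / (1 − (1+0.0058333)^−36) = $385.96.
Over 12 months: Offer 1 costs 12 × $392.28 = $4,707.36; Offer 2 costs 12 × $385.96 + $200.00 = $4,831.52.
Offer 1 is cheaper by $4,831.52 − $4,707.36 = $124.16.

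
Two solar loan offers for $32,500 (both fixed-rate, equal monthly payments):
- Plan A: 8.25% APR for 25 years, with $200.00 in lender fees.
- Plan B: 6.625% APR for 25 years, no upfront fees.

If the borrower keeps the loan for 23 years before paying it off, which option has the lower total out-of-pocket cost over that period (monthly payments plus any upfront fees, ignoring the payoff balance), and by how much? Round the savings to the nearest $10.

Plan B by $9,660

Plan A: at 8.25% the monthly rate is 0.0068750, so the payment is 32,500 × 0.0068750 / (1 − 1.0068750^−300) = $256.25.
Plan B: at 6.625% the monthly rate is 0.0055208, so the payment is 32,500 × 0.0055208 / (1 − 1.0055208^−300) = $221.99.
Over 276 months: Plan A costs 276 × $256.25 + $200.00 = $70,925.00; Plan B costs 276 × $221.99 = $61,269.24.
Plan B is cheaper by $70,925.00 − $61,269.24 = $9,655.76.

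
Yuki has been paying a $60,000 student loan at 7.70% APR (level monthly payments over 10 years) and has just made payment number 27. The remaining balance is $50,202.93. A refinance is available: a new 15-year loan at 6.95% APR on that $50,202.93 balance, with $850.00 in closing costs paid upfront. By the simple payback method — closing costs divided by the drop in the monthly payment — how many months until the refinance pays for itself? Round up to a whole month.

Current payment = 60,000 × 7.7%/12 / (1 − (1+0.0064167)^−120) = $718.49.
Refinanced payment = 50,202.93 × 0.0057917 / (1 − (1+0.0057917)^−180) = $449.84.
Monthly savings = $718.49 − $449.84 = $268.65.
Break-even = $850.00 / $268.65 = 3.16 → 4 months.

4 months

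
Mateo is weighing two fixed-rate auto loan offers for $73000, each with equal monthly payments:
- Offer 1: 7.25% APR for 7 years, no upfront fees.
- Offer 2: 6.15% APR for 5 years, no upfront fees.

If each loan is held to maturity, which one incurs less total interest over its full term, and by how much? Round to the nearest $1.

Offer 1: monthly rate = 7.25%/12 = 0.0060417; payment = 73,000 × 0.0060417 / (1 − (1+0.0060417)^−84) = $1,110.71.
Total interest on Offer 1 = 84 × $1,110.71 − $73,000 = $20,299.64.
Offer 2: monthly rate = 6.15%/12 = 0.0051250; payment = 73,000 × 0.0051250 / (1 − (1+0.0051250)^−60) = $1,416.39.
Total interest on Offer 2 = 60 × $1,416.39 − $73,000 = $11,983.40.
Offer 2 is lower by $8,316.24.

Offer 2 by $8,316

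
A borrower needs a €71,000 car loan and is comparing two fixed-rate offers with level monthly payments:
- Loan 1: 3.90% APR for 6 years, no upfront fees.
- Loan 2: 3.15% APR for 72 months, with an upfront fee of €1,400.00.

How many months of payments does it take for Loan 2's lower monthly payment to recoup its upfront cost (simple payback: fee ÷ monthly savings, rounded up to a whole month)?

Loan 1: at 3.90% the monthly rate is 0.0032500, so the payment is 71,000 × 0.0032500 / (1 − 1.0032500^−72) = €1,107.58.
Loan 2: at 3.15% the monthly rate is 0.0026250, so the payment is 71,000 × 0.0026250 / (1 − 1.0026250^−72) = €1,083.52.
Monthly savings = €1,107.58 − €1,083.52 = €24.06.
Break-even = €1,400.00 / €24.06 = 58.19 → 59 months.

59 months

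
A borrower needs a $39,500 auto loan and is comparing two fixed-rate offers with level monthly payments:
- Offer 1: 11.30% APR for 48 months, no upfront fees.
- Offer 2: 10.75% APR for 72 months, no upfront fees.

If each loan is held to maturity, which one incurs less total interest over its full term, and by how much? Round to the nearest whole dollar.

Offer 1: at 11.30% the monthly rate is 0.0094167, so the payment is 39,500 × 0.0094167 / (1 − 1.0094167^−48) = $1,026.66.
Total interest on Offer 1 = 48 × $1,026.66 − $39,500 = $9,779.68.
Offer 2: monthly rate = 10.75%/12 = 0.0089583; payment = 39,500 × 0.0089583 / (1 − (1+0.0089583)^−72) = $746.80.
Total interest on Offer 2 = 72 × $746.80 − $39,500 = $14,269.60.
Offer 1 is lower by $4,489.92.

Offer 1 by $4,490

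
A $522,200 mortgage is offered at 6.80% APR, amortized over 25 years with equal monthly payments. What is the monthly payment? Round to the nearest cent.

Monthly rate = 6.8%/12 = 0.0056667; payment = 522,200 × 0.0056667 / (1 − (1+0.0056667)^−300) = $3,624.44.

$3,624.44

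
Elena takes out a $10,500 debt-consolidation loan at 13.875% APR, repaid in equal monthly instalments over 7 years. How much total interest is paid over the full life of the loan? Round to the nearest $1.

At 13.875% the monthly rate is 0.0115625, so the payment is 10,500 × 0.0115625 / (1 − 1.0115625^−84) = $196.05.
Total paid = 84 × $196.05 = $16,468.20; interest = $16,468.20 − $10,500 = $5,968.20.

$5,968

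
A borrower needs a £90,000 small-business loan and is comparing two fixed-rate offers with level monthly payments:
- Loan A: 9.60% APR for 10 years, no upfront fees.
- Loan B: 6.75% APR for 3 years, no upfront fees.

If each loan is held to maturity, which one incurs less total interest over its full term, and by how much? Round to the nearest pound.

Loan B by £40,669

Loan A: at 9.60% the monthly rate is 0.0080000, so the payment is 90,000 × 0.0080000 / (1 − 1.0080000^−120) = £1,169.51.
Total interest on Loan A = 120 × £1,169.51 − £90,000 = £50,341.20.
Loan B: monthly rate = 6.75%/12 = 0.0056250; payment = 90,000 × 0.0056250 / (1 − (1+0.0056250)^−36) = £2,768.66.
Total interest on Loan B = 36 × £2,768.66 − £90,000 = £9,671.76.
Loan B is lower by £40,669.44.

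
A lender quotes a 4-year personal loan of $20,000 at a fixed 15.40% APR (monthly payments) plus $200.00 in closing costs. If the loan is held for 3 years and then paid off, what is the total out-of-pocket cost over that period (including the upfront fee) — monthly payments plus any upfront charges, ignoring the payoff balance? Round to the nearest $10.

At 15.40% the monthly rate is 0.0128333, so the payment is 20,000 × 0.0128333 / (1 − 1.0128333^−48) = $560.68.
Total outlay = 36 × $560.68 + $200.00 = $20,384.48.

$20,380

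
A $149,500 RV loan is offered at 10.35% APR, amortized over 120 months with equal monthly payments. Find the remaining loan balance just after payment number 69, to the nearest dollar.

$82,437

With monthly rate i = 10.35%/12 = 0.0086250, the balance after k of n payments is P · [(1+i)^n − (1+i)^k] / [(1+i)^n − 1].
(1+0.0086250)^120 = 2.80264065 and (1+0.0086250)^69 = 1.80863639, so the balance is 149,500 × (2.80264065 − 1.80863639) / (2.80264065 − 1) = $82,436.64.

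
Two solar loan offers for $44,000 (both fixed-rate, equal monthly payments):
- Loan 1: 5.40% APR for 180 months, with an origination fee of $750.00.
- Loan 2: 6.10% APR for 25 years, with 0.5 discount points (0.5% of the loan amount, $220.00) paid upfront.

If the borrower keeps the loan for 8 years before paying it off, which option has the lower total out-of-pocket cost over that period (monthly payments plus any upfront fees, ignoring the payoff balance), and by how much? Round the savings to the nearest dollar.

Loan 2 by $7,346

Loan 1: at 5.40% the monthly rate is 0.0045000, so the payment is 44,000 × 0.0045000 / (1 − 1.0045000^−180) = $357.19.
Loan 2: monthly rate = 6.1%/12 = 0.0050833; payment = 44,000 × 0.0050833 / (1 − (1+0.0050833)^−300) = $286.19.
Over 96 months: Loan 1 costs 96 × $357.19 + $750.00 = $35,040.24; Loan 2 costs 96 × $286.19 + $220.00 = $27,694.24.
Loan 2 is cheaper by $35,040.24 − $27,694.24 = $7,346.00.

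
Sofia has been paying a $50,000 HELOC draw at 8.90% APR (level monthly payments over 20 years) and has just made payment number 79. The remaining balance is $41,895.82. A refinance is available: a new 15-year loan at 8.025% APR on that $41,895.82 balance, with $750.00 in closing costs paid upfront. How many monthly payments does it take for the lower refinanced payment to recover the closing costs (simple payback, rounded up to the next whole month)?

Current payment = 50,000 × 8.9%/12 / (1 − (1+0.0074167)^−240) = $446.65.
Refinanced payment = 41,895.82 × 0.0066875 / (1 − (1+0.0066875)^−180) = $400.98.
Monthly savings = $446.65 − $400.98 = $45.67.
Break-even = $750.00 / $45.67 = 16.42 → 17 months.

17 months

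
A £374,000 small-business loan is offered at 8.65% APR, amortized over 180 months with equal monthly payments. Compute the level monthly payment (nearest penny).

Monthly rate = 8.65%/12 = 0.0072083; payment = 374,000 × 0.0072083 / (1 − (1+0.0072083)^−180) = £3,715.88.

£3,715.88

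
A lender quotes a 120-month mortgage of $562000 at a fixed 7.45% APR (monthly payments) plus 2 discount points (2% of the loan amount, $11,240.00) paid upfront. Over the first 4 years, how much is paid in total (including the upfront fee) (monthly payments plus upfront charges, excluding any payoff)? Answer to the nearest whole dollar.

Monthly rate = 7.45%/12 = 0.0062083; payment = 562,000 × 0.0062083 / (1 − (1+0.0062083)^−120) = $6,656.38.
Total outlay = 48 × $6,656.38 + $11,240.00 = $330,746.24.

$330,746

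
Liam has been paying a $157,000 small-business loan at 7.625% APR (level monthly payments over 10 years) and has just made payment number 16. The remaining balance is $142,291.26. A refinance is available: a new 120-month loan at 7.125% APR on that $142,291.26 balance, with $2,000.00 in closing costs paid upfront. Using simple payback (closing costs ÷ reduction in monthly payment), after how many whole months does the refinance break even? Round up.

10 months

Current payment = 157,000 × 7.625%/12 / (1 − (1+0.0063542)^−120) = $1,873.88.
Refinanced payment = 142,291.26 × 0.0059375 / (1 − (1+0.0059375)^−120) = $1,661.30.
Monthly savings = $1,873.88 − $1,661.30 = $212.58.
Break-even = $2,000.00 / $212.58 = 9.41 → 10 months.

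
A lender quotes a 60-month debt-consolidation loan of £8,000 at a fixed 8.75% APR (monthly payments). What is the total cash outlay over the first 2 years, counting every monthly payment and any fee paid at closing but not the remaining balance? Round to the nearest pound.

Monthly rate = 8.75%/12 = 0.0072917; payment = 8,000 × 0.0072917 / (1 − (1+0.0072917)^−60) = £165.10.
Total outlay = 24 × £165.10 = £3,962.40.

£3,962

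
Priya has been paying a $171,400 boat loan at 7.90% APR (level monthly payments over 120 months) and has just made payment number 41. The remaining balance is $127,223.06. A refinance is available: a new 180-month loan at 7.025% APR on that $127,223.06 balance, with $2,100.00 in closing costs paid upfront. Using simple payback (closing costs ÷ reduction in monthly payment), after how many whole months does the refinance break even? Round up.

Current payment = 171,400 × 7.9%/12 / (1 − (1+0.0065833)^−120) = $2,070.51.
Refinanced payment = 127,223.06 × 0.0058542 / (1 − (1+0.0058542)^−180) = $1,145.30.
Monthly savings = $2,070.51 − $1,145.30 = $925.21.
Break-even = $2,100.00 / $925.21 = 2.27 → 3 months.

3 months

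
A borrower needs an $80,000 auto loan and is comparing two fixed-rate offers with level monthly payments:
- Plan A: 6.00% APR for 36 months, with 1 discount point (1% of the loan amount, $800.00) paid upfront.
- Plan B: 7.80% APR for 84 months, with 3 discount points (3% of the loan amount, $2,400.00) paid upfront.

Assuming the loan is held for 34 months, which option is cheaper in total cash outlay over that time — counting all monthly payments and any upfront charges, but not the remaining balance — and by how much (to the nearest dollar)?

Plan B by $39,024

Plan A: at 6.00% the monthly rate is 0.0050000, so the payment is 80,000 × 0.0050000 / (1 − 1.0050000^−36) = $2,433.75.
Plan B: monthly rate = 7.8%/12 = 0.0065000; payment = 80,000 × 0.0065000 / (1 − (1+0.0065000)^−84) = $1,238.94.
Over 34 months: Plan A costs 34 × $2,433.75 + $800.00 = $83,547.50; Plan B costs 34 × $1,238.94 + $2,400.00 = $44,523.96.
Plan B is cheaper by $83,547.50 − $44,523.96 = $39,023.54.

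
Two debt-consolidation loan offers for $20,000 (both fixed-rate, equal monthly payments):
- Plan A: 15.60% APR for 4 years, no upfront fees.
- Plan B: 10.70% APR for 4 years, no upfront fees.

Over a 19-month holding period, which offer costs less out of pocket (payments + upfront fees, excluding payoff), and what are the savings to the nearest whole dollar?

Plan B by $926

Plan A: at 15.60% the monthly rate is 0.0130000, so the payment is 20,000 × 0.0130000 / (1 − 1.0130000^−48) = $562.72.
Plan B: at 10.70% the monthly rate is 0.0089167, so the payment is 20,000 × 0.0089167 / (1 − 1.0089167^−48) = $514.00.
Over 19 months: Plan A costs 19 × $562.72 = $10,691.68; Plan B costs 19 × $514.00 = $9,766.00.
Plan B is cheaper by $10,691.68 − $9,766.00 = $925.68.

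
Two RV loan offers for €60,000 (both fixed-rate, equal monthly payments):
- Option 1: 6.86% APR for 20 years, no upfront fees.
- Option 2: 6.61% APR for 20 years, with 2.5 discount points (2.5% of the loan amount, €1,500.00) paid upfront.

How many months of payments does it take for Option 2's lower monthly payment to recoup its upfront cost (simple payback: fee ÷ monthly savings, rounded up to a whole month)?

Option 1: at 6.86% the monthly rate is 0.0057167, so the payment is 60,000 × 0.0057167 / (1 − 1.0057167^−240) = €460.15.
Option 2: monthly rate = 6.61%/12 = 0.0055083; payment = 60,000 × 0.0055083 / (1 − (1+0.0055083)^−240) = €451.24.
Monthly savings = €460.15 − €451.24 = €8.91.
Break-even = €1,500.00 / €8.91 = 168.35 → 169 months.

169 months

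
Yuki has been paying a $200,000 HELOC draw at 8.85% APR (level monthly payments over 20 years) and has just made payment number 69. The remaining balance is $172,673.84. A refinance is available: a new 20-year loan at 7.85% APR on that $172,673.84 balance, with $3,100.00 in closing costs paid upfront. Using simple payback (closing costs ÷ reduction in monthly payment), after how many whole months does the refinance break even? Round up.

Current payment = 200,000 × 8.85%/12 / (1 − (1+0.0073750)^−240) = $1,780.20.
Refinanced payment = 172,673.84 × 0.0065417 / (1 − (1+0.0065417)^−240) = $1,428.24.
Monthly savings = $1,780.20 − $1,428.24 = $351.96.
Break-even = $3,100.00 / $351.96 = 8.81 → 9 months.

9 months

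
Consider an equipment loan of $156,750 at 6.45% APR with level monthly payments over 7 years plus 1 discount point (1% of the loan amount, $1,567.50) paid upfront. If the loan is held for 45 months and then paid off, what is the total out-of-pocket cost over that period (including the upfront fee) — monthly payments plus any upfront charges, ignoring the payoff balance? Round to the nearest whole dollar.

$106,141

At 6.45% the monthly rate is 0.0053750, so the payment is 156,750 × 0.0053750 / (1 − 1.0053750^−84) = $2,323.86.
Total outlay = 45 × $2,323.86 + $1,567.50 = $106,141.20.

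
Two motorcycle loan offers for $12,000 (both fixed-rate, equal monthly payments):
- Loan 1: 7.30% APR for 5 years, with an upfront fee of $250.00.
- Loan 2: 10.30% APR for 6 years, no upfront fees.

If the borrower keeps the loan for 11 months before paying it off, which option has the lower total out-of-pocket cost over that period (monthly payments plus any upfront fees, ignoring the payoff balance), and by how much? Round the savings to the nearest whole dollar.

Loan 1: monthly rate = 7.3%/12 = 0.0060833; payment = 12,000 × 0.0060833 / (1 − (1+0.0060833)^−60) = $239.32.
Loan 2: monthly rate = 10.3%/12 = 0.0085833; payment = 12,000 × 0.0085833 / (1 − (1+0.0085833)^−72) = $224.13.
Over 11 months: Loan 1 costs 11 × $239.32 + $250.00 = $2,882.52; Loan 2 costs 11 × $224.13 = $2,465.43.
Loan 2 is cheaper by $2,882.52 − $2,465.43 = $417.09.

Loan 2 by $417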